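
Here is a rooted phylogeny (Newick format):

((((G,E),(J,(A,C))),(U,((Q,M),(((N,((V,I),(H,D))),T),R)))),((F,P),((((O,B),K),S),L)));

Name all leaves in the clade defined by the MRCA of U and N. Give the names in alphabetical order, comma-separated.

Tracing U: it sits inside (U,((Q,M),(((N,((V,I),(H,D))),T),R))).
Tracing N: it sits inside (N,((V,I),(H,D))).
The smallest clade enclosing both is (U,((Q,M),(((N,((V,I),(H,D))),T),R))); the answer is its 10 terminal taxa in alphabetical order.

D, H, I, M, N, Q, R, T, U, V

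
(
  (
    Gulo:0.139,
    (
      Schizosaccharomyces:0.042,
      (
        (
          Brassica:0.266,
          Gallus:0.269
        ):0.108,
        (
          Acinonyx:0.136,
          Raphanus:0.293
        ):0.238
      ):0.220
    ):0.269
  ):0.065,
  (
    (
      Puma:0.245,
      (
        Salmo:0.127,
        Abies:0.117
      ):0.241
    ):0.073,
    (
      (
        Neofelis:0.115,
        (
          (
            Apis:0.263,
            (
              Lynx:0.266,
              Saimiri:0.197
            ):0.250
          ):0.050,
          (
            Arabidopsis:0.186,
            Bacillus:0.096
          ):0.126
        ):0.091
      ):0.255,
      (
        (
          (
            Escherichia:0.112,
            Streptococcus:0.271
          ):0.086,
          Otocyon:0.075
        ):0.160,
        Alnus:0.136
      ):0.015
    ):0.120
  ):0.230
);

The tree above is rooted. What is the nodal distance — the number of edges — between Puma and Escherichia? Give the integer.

7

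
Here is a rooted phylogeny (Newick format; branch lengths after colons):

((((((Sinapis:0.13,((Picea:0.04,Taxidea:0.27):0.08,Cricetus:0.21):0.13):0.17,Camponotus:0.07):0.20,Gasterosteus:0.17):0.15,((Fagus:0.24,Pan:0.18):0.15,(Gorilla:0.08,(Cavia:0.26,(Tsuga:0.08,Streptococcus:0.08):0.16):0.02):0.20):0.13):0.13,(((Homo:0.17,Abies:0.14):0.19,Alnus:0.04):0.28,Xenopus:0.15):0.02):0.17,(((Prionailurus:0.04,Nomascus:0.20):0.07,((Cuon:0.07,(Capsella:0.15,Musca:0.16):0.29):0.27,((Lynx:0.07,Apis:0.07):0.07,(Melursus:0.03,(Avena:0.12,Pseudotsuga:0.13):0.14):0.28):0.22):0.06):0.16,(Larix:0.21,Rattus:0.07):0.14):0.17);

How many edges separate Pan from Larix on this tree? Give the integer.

8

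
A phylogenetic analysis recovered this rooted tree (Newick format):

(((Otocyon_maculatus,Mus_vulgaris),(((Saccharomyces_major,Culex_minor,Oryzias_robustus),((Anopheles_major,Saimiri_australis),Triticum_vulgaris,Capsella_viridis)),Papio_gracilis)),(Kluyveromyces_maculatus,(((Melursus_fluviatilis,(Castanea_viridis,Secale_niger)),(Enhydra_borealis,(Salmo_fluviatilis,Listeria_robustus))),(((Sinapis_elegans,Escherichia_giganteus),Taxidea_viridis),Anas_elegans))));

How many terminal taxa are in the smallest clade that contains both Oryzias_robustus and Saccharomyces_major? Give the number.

3

The MRCA of Oryzias_robustus and Saccharomyces_major is the node subtending (Saccharomyces_major,Culex_minor,Oryzias_robustus).
That clade contains 3 terminal taxa: Culex_minor, Oryzias_robustus, Saccharomyces_major.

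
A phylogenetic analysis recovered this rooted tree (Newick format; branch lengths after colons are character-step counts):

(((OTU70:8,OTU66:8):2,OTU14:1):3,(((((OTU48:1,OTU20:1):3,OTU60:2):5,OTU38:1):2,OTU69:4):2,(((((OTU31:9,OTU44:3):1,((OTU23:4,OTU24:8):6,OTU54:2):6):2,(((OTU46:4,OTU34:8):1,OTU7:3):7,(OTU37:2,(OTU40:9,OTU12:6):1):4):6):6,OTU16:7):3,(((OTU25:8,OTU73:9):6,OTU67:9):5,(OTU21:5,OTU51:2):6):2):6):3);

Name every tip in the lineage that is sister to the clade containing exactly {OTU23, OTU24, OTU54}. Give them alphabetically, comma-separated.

OTU31, OTU44

The clade containing exactly {OTU23, OTU24, OTU54} attaches to the tree at the node subtending ((OTU31,OTU44),((OTU23,OTU24),OTU54)).
The other lineage descending from that same node — the sister group — is (OTU31,OTU44); its 2 tips in alphabetical order are the answer.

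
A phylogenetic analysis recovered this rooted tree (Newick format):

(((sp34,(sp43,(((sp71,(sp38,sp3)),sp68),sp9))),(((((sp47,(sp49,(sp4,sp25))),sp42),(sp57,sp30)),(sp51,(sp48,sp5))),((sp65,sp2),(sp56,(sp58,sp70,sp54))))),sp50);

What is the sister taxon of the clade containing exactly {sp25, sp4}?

The clade containing exactly {sp25, sp4} attaches to the tree at the node subtending (sp49,(sp4,sp25)).
The other lineage descending from that same node — the sister group — is the single tip sp49.

sp49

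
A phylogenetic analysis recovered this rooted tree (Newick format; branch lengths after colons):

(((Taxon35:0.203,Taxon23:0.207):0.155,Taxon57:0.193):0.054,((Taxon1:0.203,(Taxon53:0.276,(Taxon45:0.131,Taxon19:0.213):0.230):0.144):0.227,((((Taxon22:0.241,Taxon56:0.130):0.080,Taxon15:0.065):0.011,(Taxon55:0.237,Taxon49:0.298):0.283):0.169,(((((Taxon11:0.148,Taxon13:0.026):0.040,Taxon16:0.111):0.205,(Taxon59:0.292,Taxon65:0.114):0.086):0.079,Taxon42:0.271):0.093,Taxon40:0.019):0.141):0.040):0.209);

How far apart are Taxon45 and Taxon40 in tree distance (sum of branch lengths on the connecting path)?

0.932

The path runs Taxon45 → … → MRCA → … → Taxon40; the MRCA is the node subtending ((Taxon1,(Taxon53,(Taxon45,Taxon19))),((((Taxon22,Taxon56),Taxon15),(Taxon55,Taxon49)),(((((Taxon11,Taxon13),Taxon16),(Taxon59,Taxon65)),Taxon42),Taxon40))).
Branch lengths along that path: 0.131 + 0.230 + 0.144 + 0.227 + 0.040 + 0.141 + 0.019 = 0.932.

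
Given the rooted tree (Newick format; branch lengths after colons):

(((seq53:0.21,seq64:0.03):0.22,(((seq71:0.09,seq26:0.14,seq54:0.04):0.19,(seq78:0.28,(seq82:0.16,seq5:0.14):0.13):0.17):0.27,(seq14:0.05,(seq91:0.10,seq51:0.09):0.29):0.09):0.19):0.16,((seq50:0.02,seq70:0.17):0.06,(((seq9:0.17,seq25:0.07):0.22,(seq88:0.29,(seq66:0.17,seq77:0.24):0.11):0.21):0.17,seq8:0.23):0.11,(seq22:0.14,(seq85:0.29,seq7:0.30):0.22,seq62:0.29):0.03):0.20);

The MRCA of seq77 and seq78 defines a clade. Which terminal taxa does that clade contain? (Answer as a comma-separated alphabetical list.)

Tracing seq77: it sits inside (seq66,seq77).
Tracing seq78: it sits inside (seq78,(seq82,seq5)).
The smallest clade enclosing both is the whole tree (their MRCA is the root), so the answer is all 23 tips in alphabetical order.

seq14, seq22, seq25, seq26, seq5, seq50, seq51, seq53, seq54, seq62, seq64, seq66, seq7, seq70, seq71, seq77, seq78, seq8, seq82, seq85, seq88, seq9, seq91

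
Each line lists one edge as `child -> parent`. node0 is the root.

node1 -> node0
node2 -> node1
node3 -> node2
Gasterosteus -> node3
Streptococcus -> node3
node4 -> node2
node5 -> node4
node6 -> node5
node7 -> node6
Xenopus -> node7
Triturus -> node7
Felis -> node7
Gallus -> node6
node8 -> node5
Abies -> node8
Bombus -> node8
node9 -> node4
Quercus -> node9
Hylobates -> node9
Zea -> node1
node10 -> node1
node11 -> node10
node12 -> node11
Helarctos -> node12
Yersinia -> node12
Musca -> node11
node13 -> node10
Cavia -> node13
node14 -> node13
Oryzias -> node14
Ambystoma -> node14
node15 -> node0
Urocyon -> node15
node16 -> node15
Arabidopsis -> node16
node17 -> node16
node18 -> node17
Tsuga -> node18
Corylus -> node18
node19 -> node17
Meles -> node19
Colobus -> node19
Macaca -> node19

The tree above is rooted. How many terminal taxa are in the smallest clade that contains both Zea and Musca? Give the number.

17

The MRCA of Zea and Musca is the node subtending (((Gasterosteus,Streptococcus),((((Xenopus,Triturus,Felis),Gallus),(Abies,Bombus)),(Quercus,Hylobates))),Zea,(((Helarctos,Yersinia),Musca),(Cavia,(Oryzias,Ambystoma)))).
That clade contains 17 terminal taxa: Abies, Ambystoma, Bombus, Cavia, Felis, Gallus, Gasterosteus, Helarctos, Hylobates, Musca, Oryzias, Quercus, Streptococcus, Triturus, Xenopus, Yersinia, Zea.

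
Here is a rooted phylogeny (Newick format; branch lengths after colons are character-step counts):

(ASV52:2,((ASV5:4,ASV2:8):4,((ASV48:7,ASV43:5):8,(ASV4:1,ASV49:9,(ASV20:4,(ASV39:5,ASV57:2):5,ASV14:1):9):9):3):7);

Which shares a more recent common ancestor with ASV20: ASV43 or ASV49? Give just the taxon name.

The MRCA of ASV20 and ASV49 subtends (ASV4,ASV49,(ASV20,(ASV39,ASV57),ASV14)) (6 taxa).
The MRCA of ASV20 and ASV43 subtends ((ASV48,ASV43),(ASV4,ASV49,(ASV20,(ASV39,ASV57),ASV14))) (8 taxa).
The first is nested inside the second, so ASV20 shares a more recent common ancestor with ASV49.

ASV49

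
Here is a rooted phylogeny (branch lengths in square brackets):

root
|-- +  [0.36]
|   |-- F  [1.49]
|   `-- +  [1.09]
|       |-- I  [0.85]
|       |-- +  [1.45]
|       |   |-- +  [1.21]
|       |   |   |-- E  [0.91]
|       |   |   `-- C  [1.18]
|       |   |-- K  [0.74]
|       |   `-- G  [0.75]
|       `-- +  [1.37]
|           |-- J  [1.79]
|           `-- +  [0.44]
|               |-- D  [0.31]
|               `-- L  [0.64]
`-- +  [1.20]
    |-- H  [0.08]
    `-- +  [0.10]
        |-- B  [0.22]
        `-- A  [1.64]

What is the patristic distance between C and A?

8.23

The path runs C → … → MRCA → … → A; the MRCA is the root of the tree.
Branch lengths along that path: 1.18 + 1.21 + 1.45 + 1.09 + 0.36 + 1.20 + 0.10 + 1.64 = 8.23.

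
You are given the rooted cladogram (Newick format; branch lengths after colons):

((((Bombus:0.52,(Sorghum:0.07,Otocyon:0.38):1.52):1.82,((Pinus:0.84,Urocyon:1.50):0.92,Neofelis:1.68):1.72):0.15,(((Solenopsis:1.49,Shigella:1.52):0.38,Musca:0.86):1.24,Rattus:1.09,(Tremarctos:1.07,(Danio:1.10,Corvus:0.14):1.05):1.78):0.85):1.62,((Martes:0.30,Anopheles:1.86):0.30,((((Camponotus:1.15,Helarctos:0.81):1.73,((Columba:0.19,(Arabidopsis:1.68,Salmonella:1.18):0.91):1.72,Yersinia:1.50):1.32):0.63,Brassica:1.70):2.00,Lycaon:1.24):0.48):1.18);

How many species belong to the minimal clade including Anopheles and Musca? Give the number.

The MRCA of Anopheles and Musca is the root, so the clade is the entire tree.
That clade contains 23 terminal taxa: Anopheles, Arabidopsis, Bombus, Brassica, Camponotus, Columba, Corvus, Danio, Helarctos, Lycaon, Martes, Musca, Neofelis, Otocyon, Pinus, Rattus, Salmonella, Shigella, Solenopsis, Sorghum, Tremarctos, Urocyon, Yersinia.

23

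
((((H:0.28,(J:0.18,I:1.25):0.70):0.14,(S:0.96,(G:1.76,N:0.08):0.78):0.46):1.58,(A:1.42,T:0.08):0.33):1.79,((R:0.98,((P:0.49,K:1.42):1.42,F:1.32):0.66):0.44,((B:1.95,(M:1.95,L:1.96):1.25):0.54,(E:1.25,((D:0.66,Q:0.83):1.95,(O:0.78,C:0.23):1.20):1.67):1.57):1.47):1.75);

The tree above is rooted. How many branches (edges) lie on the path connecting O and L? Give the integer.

7

The MRCA of O and L is the node subtending ((B,(M,L)),(E,((D,Q),(O,C)))).
From O up to that node: 4 branches. From L up to the same node: 3 branches. Total: 4 + 3 = 7.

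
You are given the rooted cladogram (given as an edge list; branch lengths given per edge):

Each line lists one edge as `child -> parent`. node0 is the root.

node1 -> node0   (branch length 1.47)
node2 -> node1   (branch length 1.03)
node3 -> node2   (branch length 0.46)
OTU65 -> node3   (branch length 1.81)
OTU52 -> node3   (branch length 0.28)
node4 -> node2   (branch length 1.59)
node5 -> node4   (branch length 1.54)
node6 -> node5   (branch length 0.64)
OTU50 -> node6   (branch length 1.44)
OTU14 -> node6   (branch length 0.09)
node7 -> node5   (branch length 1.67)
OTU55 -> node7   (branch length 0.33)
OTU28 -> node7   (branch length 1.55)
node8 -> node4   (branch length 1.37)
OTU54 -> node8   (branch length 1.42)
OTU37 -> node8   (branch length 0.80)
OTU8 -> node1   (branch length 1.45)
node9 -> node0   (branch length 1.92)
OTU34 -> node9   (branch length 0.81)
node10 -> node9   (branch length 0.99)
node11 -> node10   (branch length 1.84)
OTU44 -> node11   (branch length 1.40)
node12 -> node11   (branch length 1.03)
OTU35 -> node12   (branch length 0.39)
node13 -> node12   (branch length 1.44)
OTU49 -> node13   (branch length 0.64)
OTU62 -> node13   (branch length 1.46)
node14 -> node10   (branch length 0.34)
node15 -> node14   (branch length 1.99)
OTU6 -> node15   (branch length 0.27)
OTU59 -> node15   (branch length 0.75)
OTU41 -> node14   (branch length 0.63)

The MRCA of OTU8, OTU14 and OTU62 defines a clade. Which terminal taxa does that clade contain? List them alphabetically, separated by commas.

OTU14, OTU28, OTU34, OTU35, OTU37, OTU41, OTU44, OTU49, OTU50, OTU52, OTU54, OTU55, OTU59, OTU6, OTU62, OTU65, OTU8

Tracing OTU8: it sits inside (((OTU65,OTU52),(((OTU50,OTU14),(OTU55,OTU28)),(OTU54,OTU37))),OTU8).
Tracing OTU14: it sits inside (OTU50,OTU14).
Tracing OTU62: it sits inside (OTU49,OTU62).
The smallest clade enclosing all 3 is the whole tree (their MRCA is the root), so the answer is all 17 tips in alphabetical order.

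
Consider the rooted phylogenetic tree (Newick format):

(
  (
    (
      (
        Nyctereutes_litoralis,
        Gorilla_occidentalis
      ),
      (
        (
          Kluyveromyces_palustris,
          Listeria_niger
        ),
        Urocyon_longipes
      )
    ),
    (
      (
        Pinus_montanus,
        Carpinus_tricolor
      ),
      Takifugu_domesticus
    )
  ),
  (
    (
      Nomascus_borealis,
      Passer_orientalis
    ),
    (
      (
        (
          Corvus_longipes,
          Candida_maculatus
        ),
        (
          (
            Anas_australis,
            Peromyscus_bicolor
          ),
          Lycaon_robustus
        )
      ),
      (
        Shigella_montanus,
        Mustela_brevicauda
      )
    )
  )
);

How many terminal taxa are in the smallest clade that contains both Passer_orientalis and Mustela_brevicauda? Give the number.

The MRCA of Passer_orientalis and Mustela_brevicauda is the node subtending ((Nomascus_borealis,Passer_orientalis),(((Corvus_longipes,Candida_maculatus),((Anas_australis,Peromyscus_bicolor),Lycaon_robustus)),(Shigella_montanus,Mustela_brevicauda))).
That clade contains 9 terminal taxa: Anas_australis, Candida_maculatus, Corvus_longipes, Lycaon_robustus, Mustela_brevicauda, Nomascus_borealis, Passer_orientalis, Peromyscus_bicolor, Shigella_montanus.

9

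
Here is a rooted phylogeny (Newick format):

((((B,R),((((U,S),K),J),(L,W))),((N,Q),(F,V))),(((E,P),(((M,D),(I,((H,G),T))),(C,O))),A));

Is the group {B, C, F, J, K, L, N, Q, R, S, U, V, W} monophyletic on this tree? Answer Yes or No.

No

The MRCA of the listed taxa is the root, so the smallest clade containing them is the whole tree.
That clade also contains A, D, E, G, H, I, M, O, P, T, which are not in the proposed group, so the group is not monophyletic.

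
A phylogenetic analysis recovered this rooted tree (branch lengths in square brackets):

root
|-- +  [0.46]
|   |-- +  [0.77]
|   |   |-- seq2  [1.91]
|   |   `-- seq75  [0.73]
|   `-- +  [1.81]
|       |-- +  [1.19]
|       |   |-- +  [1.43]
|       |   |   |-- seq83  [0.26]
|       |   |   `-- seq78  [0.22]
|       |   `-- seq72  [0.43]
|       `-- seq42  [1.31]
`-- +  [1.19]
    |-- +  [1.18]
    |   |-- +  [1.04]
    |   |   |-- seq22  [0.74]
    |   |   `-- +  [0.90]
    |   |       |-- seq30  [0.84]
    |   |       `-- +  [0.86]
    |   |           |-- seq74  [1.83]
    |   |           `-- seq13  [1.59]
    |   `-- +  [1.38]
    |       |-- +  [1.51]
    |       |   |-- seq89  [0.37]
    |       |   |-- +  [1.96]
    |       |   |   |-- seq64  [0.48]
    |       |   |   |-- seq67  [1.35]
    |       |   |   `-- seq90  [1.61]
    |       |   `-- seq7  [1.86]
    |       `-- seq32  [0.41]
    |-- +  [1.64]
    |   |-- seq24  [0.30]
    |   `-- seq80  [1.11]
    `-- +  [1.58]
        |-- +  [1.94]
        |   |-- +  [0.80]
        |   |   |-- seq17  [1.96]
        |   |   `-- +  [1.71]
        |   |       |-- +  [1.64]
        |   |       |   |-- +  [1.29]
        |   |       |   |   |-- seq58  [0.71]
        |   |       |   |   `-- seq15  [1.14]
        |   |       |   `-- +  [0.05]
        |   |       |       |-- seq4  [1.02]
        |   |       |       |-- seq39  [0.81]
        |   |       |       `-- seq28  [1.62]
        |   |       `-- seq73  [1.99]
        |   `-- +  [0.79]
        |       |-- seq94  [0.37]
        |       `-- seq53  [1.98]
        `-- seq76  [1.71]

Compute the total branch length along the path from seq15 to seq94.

The path runs seq15 → … → MRCA → … → seq94; the MRCA is the node subtending ((seq17,(((seq58,seq15),(seq4,seq39,seq28)),seq73)),(seq94,seq53)).
Branch lengths along that path: 1.14 + 1.29 + 1.64 + 1.71 + 0.80 + 0.79 + 0.37 = 7.74.

7.74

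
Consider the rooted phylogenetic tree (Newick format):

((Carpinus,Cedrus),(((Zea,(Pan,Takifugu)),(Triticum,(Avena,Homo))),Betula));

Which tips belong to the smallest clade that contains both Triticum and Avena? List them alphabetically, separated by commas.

Avena, Homo, Triticum

Tracing Triticum: it sits inside (Triticum,(Avena,Homo)).
Tracing Avena: it sits inside (Avena,Homo).
The smallest clade enclosing both is (Triticum,(Avena,Homo)); the answer is its 3 terminal taxa in alphabetical order.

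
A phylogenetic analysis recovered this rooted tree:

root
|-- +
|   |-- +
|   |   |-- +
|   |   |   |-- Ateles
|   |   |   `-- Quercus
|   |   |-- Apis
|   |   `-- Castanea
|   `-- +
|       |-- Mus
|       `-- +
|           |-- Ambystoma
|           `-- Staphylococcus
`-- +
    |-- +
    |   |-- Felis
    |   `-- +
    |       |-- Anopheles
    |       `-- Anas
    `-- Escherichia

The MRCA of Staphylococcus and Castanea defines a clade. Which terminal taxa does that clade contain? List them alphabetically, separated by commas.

Tracing Staphylococcus: it sits inside (Ambystoma,Staphylococcus).
Tracing Castanea: it sits inside ((Ateles,Quercus),Apis,Castanea).
The smallest clade enclosing both is (((Ateles,Quercus),Apis,Castanea),(Mus,(Ambystoma,Staphylococcus))); the answer is its 7 terminal taxa in alphabetical order.

Ambystoma, Apis, Ateles, Castanea, Mus, Quercus, Staphylococcus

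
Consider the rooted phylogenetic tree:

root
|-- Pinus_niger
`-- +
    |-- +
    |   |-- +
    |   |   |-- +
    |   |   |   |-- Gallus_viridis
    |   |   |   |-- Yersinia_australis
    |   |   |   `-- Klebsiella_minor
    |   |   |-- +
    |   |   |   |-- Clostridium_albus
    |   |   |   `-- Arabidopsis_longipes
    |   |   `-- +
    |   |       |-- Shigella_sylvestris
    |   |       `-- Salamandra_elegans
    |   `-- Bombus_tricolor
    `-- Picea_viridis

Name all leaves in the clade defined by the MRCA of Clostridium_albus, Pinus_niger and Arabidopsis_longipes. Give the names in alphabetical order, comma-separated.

Tracing Clostridium_albus: it sits inside (Clostridium_albus,Arabidopsis_longipes).
Tracing Pinus_niger: it attaches directly to the root.
Tracing Arabidopsis_longipes: it sits inside (Clostridium_albus,Arabidopsis_longipes).
The smallest clade enclosing all 3 is the whole tree (their MRCA is the root), so the answer is all 10 tips in alphabetical order.

Arabidopsis_longipes, Bombus_tricolor, Clostridium_albus, Gallus_viridis, Klebsiella_minor, Picea_viridis, Pinus_niger, Salamandra_elegans, Shigella_sylvestris, Yersinia_australis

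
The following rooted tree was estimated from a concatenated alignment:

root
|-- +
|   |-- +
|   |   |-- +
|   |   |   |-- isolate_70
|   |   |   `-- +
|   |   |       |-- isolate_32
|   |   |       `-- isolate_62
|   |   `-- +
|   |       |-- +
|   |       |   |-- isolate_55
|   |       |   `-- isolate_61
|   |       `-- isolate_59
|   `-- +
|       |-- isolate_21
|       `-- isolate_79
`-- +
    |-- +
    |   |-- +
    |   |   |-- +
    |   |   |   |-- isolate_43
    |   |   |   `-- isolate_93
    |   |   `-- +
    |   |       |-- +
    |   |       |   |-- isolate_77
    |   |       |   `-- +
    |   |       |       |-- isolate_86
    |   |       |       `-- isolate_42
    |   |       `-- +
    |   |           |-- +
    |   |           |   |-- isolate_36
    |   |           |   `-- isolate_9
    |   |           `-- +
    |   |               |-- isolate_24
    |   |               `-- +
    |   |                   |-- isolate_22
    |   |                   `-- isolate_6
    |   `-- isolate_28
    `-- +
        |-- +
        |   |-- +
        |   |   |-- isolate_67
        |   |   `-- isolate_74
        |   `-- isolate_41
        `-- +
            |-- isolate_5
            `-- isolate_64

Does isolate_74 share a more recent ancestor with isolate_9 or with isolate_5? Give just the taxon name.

The MRCA of isolate_74 and isolate_5 subtends (((isolate_67,isolate_74),isolate_41),(isolate_5,isolate_64)) (5 taxa).
The MRCA of isolate_74 and isolate_9 subtends ((((isolate_43,isolate_93),((isolate_77,(isolate_86,isolate_42)),((isolate_36,isolate_9),(isolate_24,(isolate_22,isolate_6))))),isolate_28),(((isolate_67,isolate_74),isolate_41),(isolate_5,isolate_64))) (16 taxa).
The first is nested inside the second, so isolate_74 shares a more recent common ancestor with isolate_5.

isolate_5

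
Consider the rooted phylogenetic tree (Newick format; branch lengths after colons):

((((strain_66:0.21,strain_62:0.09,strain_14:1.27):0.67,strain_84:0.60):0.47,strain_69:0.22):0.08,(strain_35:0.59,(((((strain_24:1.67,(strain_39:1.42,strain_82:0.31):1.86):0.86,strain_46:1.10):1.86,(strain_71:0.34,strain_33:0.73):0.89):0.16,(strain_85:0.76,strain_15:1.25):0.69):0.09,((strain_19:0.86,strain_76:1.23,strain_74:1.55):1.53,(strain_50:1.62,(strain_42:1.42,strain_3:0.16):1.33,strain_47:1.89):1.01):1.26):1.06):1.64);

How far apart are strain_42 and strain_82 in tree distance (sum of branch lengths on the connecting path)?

10.16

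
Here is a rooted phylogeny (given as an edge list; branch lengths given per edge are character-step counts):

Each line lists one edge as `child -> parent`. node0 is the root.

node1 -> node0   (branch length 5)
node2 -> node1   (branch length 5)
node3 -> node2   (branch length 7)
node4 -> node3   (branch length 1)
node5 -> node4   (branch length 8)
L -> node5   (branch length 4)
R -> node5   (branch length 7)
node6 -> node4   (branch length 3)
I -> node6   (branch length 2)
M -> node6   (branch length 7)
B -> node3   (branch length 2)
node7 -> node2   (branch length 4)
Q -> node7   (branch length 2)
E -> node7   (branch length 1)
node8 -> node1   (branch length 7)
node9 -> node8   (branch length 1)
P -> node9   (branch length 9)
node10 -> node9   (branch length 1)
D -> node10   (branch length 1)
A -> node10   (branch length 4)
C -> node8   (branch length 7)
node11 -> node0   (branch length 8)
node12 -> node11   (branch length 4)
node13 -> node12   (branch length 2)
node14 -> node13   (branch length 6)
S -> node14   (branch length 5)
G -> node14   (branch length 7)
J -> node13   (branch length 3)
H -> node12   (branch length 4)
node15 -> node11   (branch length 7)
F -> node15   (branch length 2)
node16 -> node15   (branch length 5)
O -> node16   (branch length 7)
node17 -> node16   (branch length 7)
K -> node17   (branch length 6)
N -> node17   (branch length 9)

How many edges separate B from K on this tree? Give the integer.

9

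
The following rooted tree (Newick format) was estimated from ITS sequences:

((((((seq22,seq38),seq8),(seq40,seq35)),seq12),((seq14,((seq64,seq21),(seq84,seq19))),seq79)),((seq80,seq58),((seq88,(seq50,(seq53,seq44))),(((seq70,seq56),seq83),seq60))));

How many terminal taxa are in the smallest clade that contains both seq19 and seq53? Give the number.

22

The MRCA of seq19 and seq53 is the root, so the clade is the entire tree.
That clade contains 22 terminal taxa: seq12, seq14, seq19, seq21, seq22, seq35, seq38, seq40, seq44, seq50, seq53, seq56, seq58, seq60, seq64, seq70, seq79, seq8, seq80, seq83, seq84, seq88.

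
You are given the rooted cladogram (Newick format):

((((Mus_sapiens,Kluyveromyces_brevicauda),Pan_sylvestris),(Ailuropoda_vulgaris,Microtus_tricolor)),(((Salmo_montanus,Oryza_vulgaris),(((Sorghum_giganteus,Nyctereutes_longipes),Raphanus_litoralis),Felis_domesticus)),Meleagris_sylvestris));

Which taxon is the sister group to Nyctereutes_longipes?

Nyctereutes_longipes attaches to the tree at the node subtending (Sorghum_giganteus,Nyctereutes_longipes).
The other lineage descending from that same node — the sister group — is the single tip Sorghum_giganteus.

Sorghum_giganteus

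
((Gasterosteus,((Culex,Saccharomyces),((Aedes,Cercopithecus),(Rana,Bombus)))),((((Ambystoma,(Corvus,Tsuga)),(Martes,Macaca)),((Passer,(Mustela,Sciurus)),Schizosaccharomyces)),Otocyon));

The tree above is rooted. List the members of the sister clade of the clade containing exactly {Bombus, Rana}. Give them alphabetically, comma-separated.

The clade containing exactly {Bombus, Rana} attaches to the tree at the node subtending ((Aedes,Cercopithecus),(Rana,Bombus)).
The other lineage descending from that same node — the sister group — is (Aedes,Cercopithecus); its 2 tips in alphabetical order are the answer.

Aedes, Cercopithecus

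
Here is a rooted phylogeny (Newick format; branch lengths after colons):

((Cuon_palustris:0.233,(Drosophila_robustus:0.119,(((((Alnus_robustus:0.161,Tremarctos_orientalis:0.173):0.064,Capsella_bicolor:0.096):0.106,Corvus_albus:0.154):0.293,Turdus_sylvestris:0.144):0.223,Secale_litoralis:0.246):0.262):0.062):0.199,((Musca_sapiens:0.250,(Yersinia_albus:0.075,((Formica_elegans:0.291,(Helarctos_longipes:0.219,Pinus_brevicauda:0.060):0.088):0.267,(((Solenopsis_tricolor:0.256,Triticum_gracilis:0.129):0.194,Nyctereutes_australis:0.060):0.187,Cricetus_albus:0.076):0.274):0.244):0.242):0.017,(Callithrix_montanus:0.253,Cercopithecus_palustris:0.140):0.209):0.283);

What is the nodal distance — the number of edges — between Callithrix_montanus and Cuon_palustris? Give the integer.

5

The MRCA of Callithrix_montanus and Cuon_palustris is the root of the tree.
From Callithrix_montanus up to that node: 3 branches. From Cuon_palustris up to the same node: 2 branches. Total: 3 + 2 = 5.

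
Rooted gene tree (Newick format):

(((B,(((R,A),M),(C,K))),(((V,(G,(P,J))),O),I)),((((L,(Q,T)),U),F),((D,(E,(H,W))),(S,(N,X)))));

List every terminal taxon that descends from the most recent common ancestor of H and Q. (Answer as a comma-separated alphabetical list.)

Tracing H: it sits inside (H,W).
Tracing Q: it sits inside (Q,T).
The smallest clade enclosing both is ((((L,(Q,T)),U),F),((D,(E,(H,W))),(S,(N,X)))); the answer is its 12 terminal taxa in alphabetical order.

D, E, F, H, L, N, Q, S, T, U, W, X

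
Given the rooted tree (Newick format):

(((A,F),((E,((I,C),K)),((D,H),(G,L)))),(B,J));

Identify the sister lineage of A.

A attaches to the tree at the node subtending (A,F).
The other lineage descending from that same node — the sister group — is the single tip F.

F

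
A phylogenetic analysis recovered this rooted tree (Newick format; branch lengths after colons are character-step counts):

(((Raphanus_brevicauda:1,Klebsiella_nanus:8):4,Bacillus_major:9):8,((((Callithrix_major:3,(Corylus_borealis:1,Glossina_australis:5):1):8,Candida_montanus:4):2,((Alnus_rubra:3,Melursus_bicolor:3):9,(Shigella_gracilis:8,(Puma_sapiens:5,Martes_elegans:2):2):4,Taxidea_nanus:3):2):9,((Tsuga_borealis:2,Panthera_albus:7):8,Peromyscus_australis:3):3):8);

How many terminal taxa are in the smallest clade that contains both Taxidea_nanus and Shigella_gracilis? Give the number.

6

The MRCA of Taxidea_nanus and Shigella_gracilis is the node subtending ((Alnus_rubra,Melursus_bicolor),(Shigella_gracilis,(Puma_sapiens,Martes_elegans)),Taxidea_nanus).
That clade contains 6 terminal taxa: Alnus_rubra, Martes_elegans, Melursus_bicolor, Puma_sapiens, Shigella_gracilis, Taxidea_nanus.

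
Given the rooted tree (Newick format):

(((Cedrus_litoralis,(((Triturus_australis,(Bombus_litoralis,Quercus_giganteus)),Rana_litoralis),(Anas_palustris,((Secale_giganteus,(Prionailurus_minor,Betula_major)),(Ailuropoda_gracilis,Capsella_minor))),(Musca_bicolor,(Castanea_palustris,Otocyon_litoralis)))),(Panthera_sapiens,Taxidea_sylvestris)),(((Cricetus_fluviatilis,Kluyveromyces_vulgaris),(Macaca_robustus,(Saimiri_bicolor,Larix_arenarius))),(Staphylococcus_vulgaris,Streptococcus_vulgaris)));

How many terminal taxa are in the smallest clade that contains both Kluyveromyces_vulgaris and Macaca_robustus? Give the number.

5

The MRCA of Kluyveromyces_vulgaris and Macaca_robustus is the node subtending ((Cricetus_fluviatilis,Kluyveromyces_vulgaris),(Macaca_robustus,(Saimiri_bicolor,Larix_arenarius))).
That clade contains 5 terminal taxa: Cricetus_fluviatilis, Kluyveromyces_vulgaris, Larix_arenarius, Macaca_robustus, Saimiri_bicolor.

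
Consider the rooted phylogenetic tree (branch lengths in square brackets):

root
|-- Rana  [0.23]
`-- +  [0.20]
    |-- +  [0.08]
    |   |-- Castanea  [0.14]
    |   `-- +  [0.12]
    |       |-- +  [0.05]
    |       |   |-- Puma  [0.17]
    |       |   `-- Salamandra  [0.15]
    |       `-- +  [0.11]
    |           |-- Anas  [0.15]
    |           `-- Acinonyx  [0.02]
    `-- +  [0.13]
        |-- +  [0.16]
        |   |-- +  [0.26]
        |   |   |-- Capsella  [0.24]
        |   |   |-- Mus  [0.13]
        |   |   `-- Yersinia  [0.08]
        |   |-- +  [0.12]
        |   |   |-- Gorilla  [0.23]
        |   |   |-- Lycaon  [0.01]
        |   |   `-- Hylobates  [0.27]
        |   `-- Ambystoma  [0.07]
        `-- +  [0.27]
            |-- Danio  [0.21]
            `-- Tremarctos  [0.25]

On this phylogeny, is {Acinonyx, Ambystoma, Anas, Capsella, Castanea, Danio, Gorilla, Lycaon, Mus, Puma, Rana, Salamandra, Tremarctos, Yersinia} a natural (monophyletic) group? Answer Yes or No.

No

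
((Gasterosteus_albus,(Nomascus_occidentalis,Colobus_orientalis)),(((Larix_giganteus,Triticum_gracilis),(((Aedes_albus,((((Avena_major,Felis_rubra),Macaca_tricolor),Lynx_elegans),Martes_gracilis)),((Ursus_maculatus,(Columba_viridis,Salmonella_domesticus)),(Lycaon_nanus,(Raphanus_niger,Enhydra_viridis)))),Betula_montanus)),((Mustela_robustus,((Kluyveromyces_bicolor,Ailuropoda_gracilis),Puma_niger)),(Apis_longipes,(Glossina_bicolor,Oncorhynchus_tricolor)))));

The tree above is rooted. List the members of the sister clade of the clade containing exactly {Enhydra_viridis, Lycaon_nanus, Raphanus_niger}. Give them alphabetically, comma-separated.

Columba_viridis, Salmonella_domesticus, Ursus_maculatus

The clade containing exactly {Enhydra_viridis, Lycaon_nanus, Raphanus_niger} attaches to the tree at the node subtending ((Ursus_maculatus,(Columba_viridis,Salmonella_domesticus)),(Lycaon_nanus,(Raphanus_niger,Enhydra_viridis))).
The other lineage descending from that same node — the sister group — is (Ursus_maculatus,(Columba_viridis,Salmonella_domesticus)); its 3 tips in alphabetical order are the answer.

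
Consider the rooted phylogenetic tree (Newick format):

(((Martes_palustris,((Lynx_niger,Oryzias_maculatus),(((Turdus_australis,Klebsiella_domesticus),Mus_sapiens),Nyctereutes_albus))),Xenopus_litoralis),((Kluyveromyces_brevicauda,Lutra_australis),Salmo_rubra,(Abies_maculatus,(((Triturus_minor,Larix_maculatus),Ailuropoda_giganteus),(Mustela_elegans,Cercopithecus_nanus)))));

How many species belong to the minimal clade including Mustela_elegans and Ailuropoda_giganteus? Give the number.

The MRCA of Mustela_elegans and Ailuropoda_giganteus is the node subtending (((Triturus_minor,Larix_maculatus),Ailuropoda_giganteus),(Mustela_elegans,Cercopithecus_nanus)).
That clade contains 5 terminal taxa: Ailuropoda_giganteus, Cercopithecus_nanus, Larix_maculatus, Mustela_elegans, Triturus_minor.

5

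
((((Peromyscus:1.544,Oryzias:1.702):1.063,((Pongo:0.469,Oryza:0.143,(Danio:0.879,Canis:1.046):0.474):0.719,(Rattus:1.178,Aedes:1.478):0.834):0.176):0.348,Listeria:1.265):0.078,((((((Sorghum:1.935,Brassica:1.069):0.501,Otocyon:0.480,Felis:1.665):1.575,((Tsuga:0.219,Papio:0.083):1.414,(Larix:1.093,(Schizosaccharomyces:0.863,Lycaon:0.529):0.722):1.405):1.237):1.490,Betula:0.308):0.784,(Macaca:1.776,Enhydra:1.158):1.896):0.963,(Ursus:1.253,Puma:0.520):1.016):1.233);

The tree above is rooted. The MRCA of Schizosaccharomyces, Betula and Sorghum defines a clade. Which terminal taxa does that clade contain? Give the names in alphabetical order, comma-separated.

Tracing Schizosaccharomyces: it sits inside (Schizosaccharomyces,Lycaon).
Tracing Betula: it sits inside ((((Sorghum,Brassica),Otocyon,Felis),((Tsuga,Papio),(Larix,(Schizosaccharomyces,Lycaon)))),Betula).
Tracing Sorghum: it sits inside (Sorghum,Brassica).
The smallest clade enclosing all 3 is ((((Sorghum,Brassica),Otocyon,Felis),((Tsuga,Papio),(Larix,(Schizosaccharomyces,Lycaon)))),Betula); the answer is its 10 terminal taxa in alphabetical order.

Betula, Brassica, Felis, Larix, Lycaon, Otocyon, Papio, Schizosaccharomyces, Sorghum, Tsuga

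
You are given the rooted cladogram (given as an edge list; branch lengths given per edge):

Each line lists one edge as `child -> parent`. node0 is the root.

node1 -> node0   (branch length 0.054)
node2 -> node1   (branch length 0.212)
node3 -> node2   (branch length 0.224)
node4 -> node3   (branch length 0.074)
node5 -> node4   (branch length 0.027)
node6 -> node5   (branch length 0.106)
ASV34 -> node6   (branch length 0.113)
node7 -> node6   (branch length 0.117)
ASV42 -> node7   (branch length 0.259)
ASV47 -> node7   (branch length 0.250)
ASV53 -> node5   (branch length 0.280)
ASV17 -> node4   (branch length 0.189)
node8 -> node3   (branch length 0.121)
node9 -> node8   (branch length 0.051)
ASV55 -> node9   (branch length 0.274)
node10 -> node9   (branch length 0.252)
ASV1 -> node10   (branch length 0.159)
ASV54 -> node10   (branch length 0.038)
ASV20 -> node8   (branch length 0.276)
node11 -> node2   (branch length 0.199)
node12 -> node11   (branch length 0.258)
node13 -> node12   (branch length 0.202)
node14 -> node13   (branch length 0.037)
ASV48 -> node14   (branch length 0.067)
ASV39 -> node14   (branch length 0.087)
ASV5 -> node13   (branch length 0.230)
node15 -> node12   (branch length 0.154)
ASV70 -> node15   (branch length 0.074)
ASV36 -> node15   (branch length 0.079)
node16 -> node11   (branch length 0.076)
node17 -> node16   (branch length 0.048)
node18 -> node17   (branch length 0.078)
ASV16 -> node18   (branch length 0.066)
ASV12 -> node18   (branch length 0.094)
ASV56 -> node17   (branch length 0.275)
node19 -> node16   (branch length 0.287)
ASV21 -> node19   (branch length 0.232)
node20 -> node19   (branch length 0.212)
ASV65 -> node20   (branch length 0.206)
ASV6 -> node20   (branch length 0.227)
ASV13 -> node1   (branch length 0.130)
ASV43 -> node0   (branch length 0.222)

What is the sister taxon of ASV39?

ASV48

ASV39 attaches to the tree at the node subtending (ASV48,ASV39).
The other lineage descending from that same node — the sister group — is the single tip ASV48.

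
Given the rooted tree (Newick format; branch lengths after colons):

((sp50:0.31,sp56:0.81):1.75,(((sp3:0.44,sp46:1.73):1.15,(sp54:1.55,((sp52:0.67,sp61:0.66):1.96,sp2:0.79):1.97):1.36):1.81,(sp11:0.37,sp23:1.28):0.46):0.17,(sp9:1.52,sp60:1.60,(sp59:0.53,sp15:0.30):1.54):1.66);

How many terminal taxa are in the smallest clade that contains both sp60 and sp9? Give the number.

4

The MRCA of sp60 and sp9 is the node subtending (sp9,sp60,(sp59,sp15)).
That clade contains 4 terminal taxa: sp15, sp59, sp60, sp9.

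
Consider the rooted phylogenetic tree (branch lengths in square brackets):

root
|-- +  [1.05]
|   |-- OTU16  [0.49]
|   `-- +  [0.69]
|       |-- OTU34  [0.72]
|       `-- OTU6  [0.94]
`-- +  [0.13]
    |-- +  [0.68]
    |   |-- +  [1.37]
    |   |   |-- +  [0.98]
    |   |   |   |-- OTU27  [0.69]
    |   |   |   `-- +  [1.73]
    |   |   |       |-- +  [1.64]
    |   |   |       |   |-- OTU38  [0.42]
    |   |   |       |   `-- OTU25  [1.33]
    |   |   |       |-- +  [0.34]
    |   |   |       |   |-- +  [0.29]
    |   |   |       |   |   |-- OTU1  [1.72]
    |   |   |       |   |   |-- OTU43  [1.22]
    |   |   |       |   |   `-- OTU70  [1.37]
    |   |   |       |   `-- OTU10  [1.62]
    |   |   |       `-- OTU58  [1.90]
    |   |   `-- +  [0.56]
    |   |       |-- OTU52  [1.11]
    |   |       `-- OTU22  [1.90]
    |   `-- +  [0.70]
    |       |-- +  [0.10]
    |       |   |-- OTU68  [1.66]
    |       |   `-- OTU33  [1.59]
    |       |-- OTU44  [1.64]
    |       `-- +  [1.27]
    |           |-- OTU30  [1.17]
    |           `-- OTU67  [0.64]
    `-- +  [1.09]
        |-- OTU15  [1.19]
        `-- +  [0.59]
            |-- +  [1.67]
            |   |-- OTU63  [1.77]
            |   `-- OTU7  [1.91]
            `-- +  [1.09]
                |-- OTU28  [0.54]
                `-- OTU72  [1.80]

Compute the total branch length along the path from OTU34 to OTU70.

9.35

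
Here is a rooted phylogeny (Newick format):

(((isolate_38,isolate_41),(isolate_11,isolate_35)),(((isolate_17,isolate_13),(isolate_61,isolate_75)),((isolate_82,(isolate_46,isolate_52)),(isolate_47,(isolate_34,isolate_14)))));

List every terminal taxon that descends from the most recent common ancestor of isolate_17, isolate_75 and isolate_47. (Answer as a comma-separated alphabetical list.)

Tracing isolate_17: it sits inside (isolate_17,isolate_13).
Tracing isolate_75: it sits inside (isolate_61,isolate_75).
Tracing isolate_47: it sits inside (isolate_47,(isolate_34,isolate_14)).
The smallest clade enclosing all 3 is (((isolate_17,isolate_13),(isolate_61,isolate_75)),((isolate_82,(isolate_46,isolate_52)),(isolate_47,(isolate_34,isolate_14)))); the answer is its 10 terminal taxa in alphabetical order.

isolate_13, isolate_14, isolate_17, isolate_34, isolate_46, isolate_47, isolate_52, isolate_61, isolate_75, isolate_82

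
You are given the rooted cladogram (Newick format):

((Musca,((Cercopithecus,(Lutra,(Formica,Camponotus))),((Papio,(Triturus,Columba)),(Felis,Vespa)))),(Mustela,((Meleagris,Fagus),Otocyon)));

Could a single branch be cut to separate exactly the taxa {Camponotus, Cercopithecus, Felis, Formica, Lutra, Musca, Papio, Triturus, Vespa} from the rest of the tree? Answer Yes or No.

The MRCA of the listed taxa subtends (Musca,((Cercopithecus,(Lutra,(Formica,Camponotus))),((Papio,(Triturus,Columba)),(Felis,Vespa)))).
That clade also contains Columba, which is not in the proposed group, so the group is not monophyletic.

No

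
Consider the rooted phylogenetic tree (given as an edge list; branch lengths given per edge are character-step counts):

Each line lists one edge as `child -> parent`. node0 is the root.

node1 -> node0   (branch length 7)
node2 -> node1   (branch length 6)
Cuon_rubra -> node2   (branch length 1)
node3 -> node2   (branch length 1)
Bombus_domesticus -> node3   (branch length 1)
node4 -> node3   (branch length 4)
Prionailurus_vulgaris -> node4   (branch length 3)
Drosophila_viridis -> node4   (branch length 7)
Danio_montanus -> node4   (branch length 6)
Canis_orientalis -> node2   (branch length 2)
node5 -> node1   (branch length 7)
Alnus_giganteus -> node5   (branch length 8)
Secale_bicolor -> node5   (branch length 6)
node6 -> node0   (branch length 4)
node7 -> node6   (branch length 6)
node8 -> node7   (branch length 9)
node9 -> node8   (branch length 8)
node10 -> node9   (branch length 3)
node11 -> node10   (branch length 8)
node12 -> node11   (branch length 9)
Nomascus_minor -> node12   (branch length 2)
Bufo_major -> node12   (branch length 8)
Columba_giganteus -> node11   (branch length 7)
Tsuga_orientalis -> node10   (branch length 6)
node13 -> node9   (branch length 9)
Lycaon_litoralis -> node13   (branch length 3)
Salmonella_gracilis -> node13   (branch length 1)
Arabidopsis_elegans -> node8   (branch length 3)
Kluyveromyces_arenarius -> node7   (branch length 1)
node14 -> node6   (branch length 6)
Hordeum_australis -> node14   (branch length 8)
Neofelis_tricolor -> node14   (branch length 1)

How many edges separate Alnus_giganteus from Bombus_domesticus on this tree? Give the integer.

The MRCA of Alnus_giganteus and Bombus_domesticus is the node subtending ((Cuon_rubra,(Bombus_domesticus,(Prionailurus_vulgaris,Drosophila_viridis,Danio_montanus)),Canis_orientalis),(Alnus_giganteus,Secale_bicolor)).
From Alnus_giganteus up to that node: 2 branches. From Bombus_domesticus up to the same node: 3 branches. Total: 2 + 3 = 5.

5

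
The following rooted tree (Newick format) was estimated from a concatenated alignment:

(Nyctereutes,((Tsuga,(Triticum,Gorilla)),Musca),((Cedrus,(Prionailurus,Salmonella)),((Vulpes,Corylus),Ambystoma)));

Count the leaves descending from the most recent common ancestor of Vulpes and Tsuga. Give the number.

11

The MRCA of Vulpes and Tsuga is the root, so the clade is the entire tree.
That clade contains 11 terminal taxa: Ambystoma, Cedrus, Corylus, Gorilla, Musca, Nyctereutes, Prionailurus, Salmonella, Triticum, Tsuga, Vulpes.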